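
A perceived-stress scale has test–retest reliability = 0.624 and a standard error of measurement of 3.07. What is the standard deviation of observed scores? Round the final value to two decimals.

SD = 3.07 / √(1 − 0.624) ≈ 5.0066

5.01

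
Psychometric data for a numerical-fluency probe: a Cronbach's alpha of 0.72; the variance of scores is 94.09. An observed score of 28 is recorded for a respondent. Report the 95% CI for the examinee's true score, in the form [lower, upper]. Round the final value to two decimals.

σ = 94.09^(1/2) = 9.70000
The standard error of measurement is 9.70000×√(1 − 0.72000) ≈ 9.70000×0.52915 ≈ 5.13276.
Half-width = 1.96×5.13276 ≈ 10.06020
Interval: (17.93980, 38.06020)

[17.94, 38.06]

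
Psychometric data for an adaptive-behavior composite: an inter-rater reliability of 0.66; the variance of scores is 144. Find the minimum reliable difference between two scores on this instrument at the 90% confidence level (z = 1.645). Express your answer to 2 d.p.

SD = √144 ≃ 12.0000
SEM = 12.0000·√(1 − 0.6600) ≃ 6.9971
SE_diff = √2 · SEM ≃ 9.8955
Smallest detectable difference = 1.645·9.8955 ≃ 16.2780

16.28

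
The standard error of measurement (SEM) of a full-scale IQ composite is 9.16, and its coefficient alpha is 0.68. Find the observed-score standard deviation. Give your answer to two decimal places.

16.19

SD = 9.16 / √(1 − 0.68) ≈ 16.193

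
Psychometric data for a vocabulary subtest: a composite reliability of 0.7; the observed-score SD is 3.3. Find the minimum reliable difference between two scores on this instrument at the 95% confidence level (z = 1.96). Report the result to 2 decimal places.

SEM = 3.3000×√(1 − 0.7000) ≈ 1.8075
SE_diff = √2 × SEM ≈ 2.5562
Minimum reliable difference = 1.96 × SE_diff ≈ 1.96 × 2.5562 ≈ 5.0101

5.01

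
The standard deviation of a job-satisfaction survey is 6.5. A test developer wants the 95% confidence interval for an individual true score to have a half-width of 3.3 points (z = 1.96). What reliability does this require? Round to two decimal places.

Required SEM = 3.3 / 1.96 ≈ 1.684
r = 1 − (SEM / SD)² = 1 − (1.684 / 6.5)² ≈ 1 − 0.067 ≈ 0.933

0.93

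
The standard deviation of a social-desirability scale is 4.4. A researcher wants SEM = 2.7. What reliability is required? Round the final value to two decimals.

r = 1 − (2.7000/4.4)² ≈ 1 − 0.3765 ≈ 0.6235

0.62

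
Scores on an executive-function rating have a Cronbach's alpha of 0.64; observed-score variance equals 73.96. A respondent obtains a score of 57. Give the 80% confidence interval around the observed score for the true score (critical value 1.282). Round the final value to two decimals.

SD = √73.96 = 8.60000
SEM = 8.60000·√(1 − 0.64000) ≈ 5.16000
Margin = 1.282 · 5.16000 ≈ 6.61512
80% CI: 57 ± 6.61512 = [50.38488, 63.61512]

[50.38, 63.62]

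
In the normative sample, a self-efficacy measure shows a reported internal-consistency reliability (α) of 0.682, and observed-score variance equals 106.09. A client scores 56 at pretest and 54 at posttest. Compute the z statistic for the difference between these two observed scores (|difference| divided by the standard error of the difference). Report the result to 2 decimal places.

SD = √106.09 = 10.300
The standard error of measurement is 10.300×√(1 − 0.682) ≃ 10.300×0.564 ≃ 5.808.
SE_diff = √2 × SEM ≃ 8.214
z = |56 − 54| / 8.214 = 2 / 8.214 ≃ 0.243

0.24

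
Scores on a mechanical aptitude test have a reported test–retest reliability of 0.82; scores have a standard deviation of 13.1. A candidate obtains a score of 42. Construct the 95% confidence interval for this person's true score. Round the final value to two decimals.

SEM = 13.10000×√(1 − 0.82000) ≈ 5.55786
Margin = 1.96 × 5.55786 ≈ 10.89340
CI = 42 ± 10.89340 → [31.10660, 52.89340]

[31.11, 52.89]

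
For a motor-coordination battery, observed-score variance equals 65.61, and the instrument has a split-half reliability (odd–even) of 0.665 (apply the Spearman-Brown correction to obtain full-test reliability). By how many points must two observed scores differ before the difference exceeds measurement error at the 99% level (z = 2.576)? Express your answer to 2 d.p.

SD = √65.61 = 8.10000
Full-length reliability (Spearman-Brown) = 2(0.665)/(1+0.665) ≈ 0.79880
The standard error of measurement is 8.10000*√(1 − 0.79880) ≈ 8.10000*0.44855 ≈ 3.63329.
Standard error of the difference = 3.63329·√2 ≈ 5.13825
Minimum reliable difference = 2.576 * SE_diff ≈ 2.576 * 5.13825 ≈ 13.23613

13.24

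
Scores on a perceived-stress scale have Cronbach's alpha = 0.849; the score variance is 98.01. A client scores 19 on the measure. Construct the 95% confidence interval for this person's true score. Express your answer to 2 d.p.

SD = √98.01 ≃ 9.9000
SEM = 9.9000*√(1 − 0.8490) ≃ 3.8470
Margin = 1.96 * 3.8470 ≃ 7.5401
CI = 19 ± 7.5401 → [11.4599, 26.5401]

[11.46, 26.54]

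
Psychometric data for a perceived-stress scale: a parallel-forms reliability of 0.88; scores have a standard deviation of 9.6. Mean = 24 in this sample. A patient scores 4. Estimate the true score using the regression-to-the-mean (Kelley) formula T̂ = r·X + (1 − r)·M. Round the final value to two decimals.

6.40

Estimated true score = 0.880×4 + (1 − 0.880)×24 ≈ 6.400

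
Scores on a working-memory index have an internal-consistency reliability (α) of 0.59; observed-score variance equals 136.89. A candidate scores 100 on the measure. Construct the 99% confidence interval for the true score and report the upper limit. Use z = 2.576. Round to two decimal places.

SD = √136.89 = 11.70000
SEM = 11.70000 * √(1 − 0.59000) = 11.70000 * √0.41000 ≈ 11.70000 * 0.64031 ≈ 7.49166
2.576 * SEM ≈ 19.29850
Upper limit = 100 + 19.29850 ≈ 119.29850

119.30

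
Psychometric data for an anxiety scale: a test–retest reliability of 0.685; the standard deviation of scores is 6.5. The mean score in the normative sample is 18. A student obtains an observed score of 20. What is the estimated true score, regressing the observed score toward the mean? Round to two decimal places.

19.37

T̂ = 0.6850(20) + 0.3150(18) ≃ 19.3700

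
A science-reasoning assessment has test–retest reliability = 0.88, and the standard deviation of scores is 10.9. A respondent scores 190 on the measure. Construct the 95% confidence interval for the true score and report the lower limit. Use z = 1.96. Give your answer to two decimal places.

182.60

SEM = 10.90000 × √(1 − 0.88000) = 10.90000 × √0.12000 ≈ 10.90000 × 0.34641 ≈ 3.77587
Margin = 1.96 × 3.77587 ≈ 7.40071
Lower limit = 190 − 7.40071 ≈ 182.59929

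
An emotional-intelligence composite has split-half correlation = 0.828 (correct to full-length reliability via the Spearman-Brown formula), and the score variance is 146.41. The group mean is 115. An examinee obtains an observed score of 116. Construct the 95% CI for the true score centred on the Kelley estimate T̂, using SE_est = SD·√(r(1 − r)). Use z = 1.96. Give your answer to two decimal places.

σ = 146.41^(1/2) = 12.100
r_full = 2·0.828 / (1 + 0.828) ≈ 0.906
Estimated true score = 0.906*116 + (1 − 0.906)*115 ≈ 115.906
SE_est = SD * √(r(1 − r)) = 12.100 * √0.085 ≈ 12.100 * 0.292 ≈ 3.533
CI = 115.906 ± 1.96 * 3.533 → [108.982, 122.830]

[108.98, 122.83]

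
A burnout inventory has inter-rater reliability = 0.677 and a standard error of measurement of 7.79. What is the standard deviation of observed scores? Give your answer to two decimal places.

13.71

SD = SEM / √(1 − r) = 7.79 / √0.323 ≃ 7.79 / 0.568 ≃ 13.707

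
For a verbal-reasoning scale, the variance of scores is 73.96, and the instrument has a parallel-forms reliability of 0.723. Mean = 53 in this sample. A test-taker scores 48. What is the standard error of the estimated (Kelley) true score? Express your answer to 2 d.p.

3.85

SD = √73.96 ≈ 8.60000
SE_est = SD · √(r(1 − r)) = 8.60000 · √0.20027 ≈ 8.60000 · 0.44752 ≈ 3.84864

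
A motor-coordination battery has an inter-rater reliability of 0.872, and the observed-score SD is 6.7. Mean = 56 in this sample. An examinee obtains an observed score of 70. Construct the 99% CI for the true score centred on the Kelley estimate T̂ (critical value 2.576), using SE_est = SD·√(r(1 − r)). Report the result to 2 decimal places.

[62.44, 73.97]

T̂ = 0.8720(70) + 0.1280(56) ≈ 68.2080
SE_est = 6.7000*√(0.8720*0.1280) ≈ 2.2384
CI = 68.2080 ± 2.576 * 2.2384 → [62.4419, 73.9741]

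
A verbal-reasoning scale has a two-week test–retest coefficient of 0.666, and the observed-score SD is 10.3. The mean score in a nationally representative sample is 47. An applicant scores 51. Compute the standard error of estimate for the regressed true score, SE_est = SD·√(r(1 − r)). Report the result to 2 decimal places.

SE_est = SD * √(r(1 − r)) = 10.3000 * √0.2224 ≈ 10.3000 * 0.4716 ≈ 4.8579

4.86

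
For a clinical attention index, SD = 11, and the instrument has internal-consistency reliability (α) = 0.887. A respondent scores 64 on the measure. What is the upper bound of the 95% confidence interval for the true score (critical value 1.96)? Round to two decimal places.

SEM = 11.000×√(1 − 0.887) ≈ 3.698
Margin = 1.96 × 3.698 ≈ 7.247
Upper bound: 64 + 7.247 = 71.247

71.25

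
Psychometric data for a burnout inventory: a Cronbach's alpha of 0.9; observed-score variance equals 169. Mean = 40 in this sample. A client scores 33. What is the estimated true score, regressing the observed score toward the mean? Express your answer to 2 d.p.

T̂ = 0.9000(33) + 0.1000(40) ≈ 33.7000

33.70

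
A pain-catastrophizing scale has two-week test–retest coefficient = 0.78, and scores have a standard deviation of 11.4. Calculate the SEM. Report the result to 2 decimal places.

5.35

The standard error of measurement is 11.4000*√(1 − 0.7800) ≃ 11.4000*0.4690 ≃ 5.3471.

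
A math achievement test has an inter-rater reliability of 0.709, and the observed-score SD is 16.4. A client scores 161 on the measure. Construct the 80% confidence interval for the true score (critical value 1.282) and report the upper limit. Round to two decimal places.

The standard error of measurement is 16.4000×√(1 − 0.7090) ≈ 16.4000×0.5394 ≈ 8.8469.
Half-width = 1.282×8.8469 ≈ 11.3417
Upper bound: 161 + 11.3417 = 172.3417

172.34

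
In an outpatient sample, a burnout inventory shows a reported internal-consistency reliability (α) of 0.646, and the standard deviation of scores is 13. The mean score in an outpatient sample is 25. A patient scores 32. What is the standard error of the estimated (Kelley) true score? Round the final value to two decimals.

SE_est = SD * √(r(1 − r)) = 13.000 * √0.229 ≈ 13.000 * 0.478 ≈ 6.217

6.22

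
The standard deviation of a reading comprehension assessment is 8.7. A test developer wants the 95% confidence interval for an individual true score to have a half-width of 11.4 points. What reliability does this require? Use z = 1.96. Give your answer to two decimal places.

SEM needed = half-width / z = 11.4/1.96 ≈ 5.8163
Required reliability = 1 − (SEM/SD)² = 1 − 0.4470 ≈ 0.5530

0.55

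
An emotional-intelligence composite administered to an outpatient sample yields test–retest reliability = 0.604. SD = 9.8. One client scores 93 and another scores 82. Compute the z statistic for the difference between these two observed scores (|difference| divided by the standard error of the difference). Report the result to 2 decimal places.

SEM = 9.8000 * √(1 − 0.6040) = 9.8000 * √0.3960 ≈ 9.8000 * 0.6293 ≈ 6.1670
SE_diff = √2 * SEM ≈ 8.7214
z = |93 − 82| / 8.7214 = 11 / 8.7214 ≈ 1.2613

1.26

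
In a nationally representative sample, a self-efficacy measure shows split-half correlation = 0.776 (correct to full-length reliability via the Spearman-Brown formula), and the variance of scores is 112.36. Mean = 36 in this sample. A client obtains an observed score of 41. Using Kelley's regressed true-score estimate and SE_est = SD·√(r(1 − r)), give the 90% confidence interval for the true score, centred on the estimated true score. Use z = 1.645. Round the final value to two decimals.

SD = √112.36 = 10.6000
Full-length reliability (Spearman-Brown) = 2(0.776)/(1+0.776) ≈ 0.8739
T̂ = 0.8739(41) + 0.1261(36) ≈ 40.3694
SE_est = SD × √(r(1 − r)) = 10.6000 × √0.1102 ≈ 10.6000 × 0.3320 ≈ 3.5191
CI = 40.3694 ± 1.645 × 3.5191 → [34.5804, 46.1583]

[34.58, 46.16]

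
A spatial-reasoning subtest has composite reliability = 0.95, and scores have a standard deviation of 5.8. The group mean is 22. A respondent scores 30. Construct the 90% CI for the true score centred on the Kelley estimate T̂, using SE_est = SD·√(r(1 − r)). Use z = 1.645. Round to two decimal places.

Estimated true score = 0.95000·30 + (1 − 0.95000)·22 ≈ 29.60000
SE_est = 5.80000·√(0.95000·0.05000) ≈ 1.26408
90% CI: 29.60000 ± 2.07941 ≈ (27.52059, 31.67941)

[27.52, 31.68]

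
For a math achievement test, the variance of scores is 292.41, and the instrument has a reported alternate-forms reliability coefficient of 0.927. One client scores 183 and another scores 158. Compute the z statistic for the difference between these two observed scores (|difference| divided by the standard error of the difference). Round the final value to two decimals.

3.83

σ = 292.41^(1/2) = 17.1000
The standard error of measurement is 17.1000*√(1 − 0.9270) ≈ 17.1000*0.2702 ≈ 4.6202.
Standard error of the difference = 4.6202·√2 ≈ 6.5339
z = |183 − 158| / 6.5339 = 25 / 6.5339 ≈ 3.8262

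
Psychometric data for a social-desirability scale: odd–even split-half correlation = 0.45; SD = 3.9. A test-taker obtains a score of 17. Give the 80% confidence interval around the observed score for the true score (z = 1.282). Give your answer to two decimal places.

[13.92, 20.08]

r_full = 2·0.45 / (1 + 0.45) ≈ 0.621
SEM = 3.900·√(1 − 0.621) ≈ 2.402
Margin = 1.282 · 2.402 ≈ 3.079
80% CI: 17 ± 3.079 = [13.921, 20.079]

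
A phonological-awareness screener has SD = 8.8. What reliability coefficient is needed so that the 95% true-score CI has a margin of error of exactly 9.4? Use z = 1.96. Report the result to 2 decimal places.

SEM needed = half-width / z = 9.4/1.96 ≃ 4.7959
r = 1 − (SEM / SD)² = 1 − (4.7959 / 8.8)² ≃ 1 − 0.2970 ≃ 0.7030

0.70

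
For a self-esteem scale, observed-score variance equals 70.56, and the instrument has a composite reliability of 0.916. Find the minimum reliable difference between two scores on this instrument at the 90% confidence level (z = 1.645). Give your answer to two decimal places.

σ = 70.56^(1/2) = 8.400
SEM = 8.400*√(1 − 0.916) ≈ 2.435
SE_diff = √2 * SEM ≈ 3.443
Smallest detectable difference = 1.645*3.443 ≈ 5.664

5.66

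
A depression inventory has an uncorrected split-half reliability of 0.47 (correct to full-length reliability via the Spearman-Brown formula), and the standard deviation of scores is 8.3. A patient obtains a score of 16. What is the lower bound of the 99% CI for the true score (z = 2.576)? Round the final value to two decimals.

3.16

Full-length reliability (Spearman-Brown) = 2(0.47)/(1+0.47) ≃ 0.6395
SEM = 8.3000 × √(1 − 0.6395) = 8.3000 × √0.3605 ≃ 8.3000 × 0.6005 ≃ 4.9838
2.576 × SEM ≃ 12.8382
Lower bound: 16 − 12.8382 = 3.1618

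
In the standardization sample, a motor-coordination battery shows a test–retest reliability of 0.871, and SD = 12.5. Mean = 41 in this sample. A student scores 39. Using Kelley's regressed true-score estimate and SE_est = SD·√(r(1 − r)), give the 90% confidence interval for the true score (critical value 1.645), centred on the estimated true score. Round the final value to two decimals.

T̂ = 0.87100(39) + 0.12900(41) ≈ 39.25800
SE_est = 12.50000*√(0.87100*0.12900) ≈ 4.19000
90% CI: 39.25800 ± 6.89255 ≈ (32.36545, 46.15055)

[32.37, 46.15]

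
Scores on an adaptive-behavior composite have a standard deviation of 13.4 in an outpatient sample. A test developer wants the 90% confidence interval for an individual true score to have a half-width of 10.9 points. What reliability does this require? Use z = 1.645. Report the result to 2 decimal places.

SEM needed = half-width / z = 10.9/1.645 ≈ 6.62614
r = 1 − (6.62614/13.4)² ≈ 1 − 0.24452 ≈ 0.75548

0.76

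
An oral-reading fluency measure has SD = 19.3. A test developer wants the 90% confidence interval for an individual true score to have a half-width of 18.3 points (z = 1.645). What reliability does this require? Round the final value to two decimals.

Required SEM = 18.3 / 1.645 ≃ 11.1246
Required reliability = 1 − (SEM/SD)² = 1 − 0.3322 ≃ 0.6678

0.67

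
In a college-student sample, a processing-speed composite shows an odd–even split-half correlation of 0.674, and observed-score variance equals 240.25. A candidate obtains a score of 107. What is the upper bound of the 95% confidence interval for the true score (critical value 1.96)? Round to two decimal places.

σ = 240.25^(1/2) = 15.500
Spearman-Brown: r = 2(0.674) / (1 + 0.674) = 1.348 / 1.674 ≈ 0.805
The standard error of measurement is 15.500*√(1 − 0.805) ≈ 15.500*0.441 ≈ 6.840.
Half-width = 1.96*6.840 ≈ 13.407
Upper bound: 107 + 13.407 = 120.407

120.41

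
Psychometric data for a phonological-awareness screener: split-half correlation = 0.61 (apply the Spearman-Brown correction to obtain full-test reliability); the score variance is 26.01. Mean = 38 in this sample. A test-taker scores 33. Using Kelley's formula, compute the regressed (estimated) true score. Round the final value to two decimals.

34.21

Spearman-Brown: r = 2(0.61) / (1 + 0.61) = 1.2200 / 1.6100 ≈ 0.7578
Estimated true score = 0.7578·33 + (1 − 0.7578)·38 ≈ 34.2112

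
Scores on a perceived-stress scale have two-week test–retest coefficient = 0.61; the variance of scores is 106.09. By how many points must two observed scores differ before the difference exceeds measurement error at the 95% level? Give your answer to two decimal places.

σ = 106.09^(1/2) = 10.3000
SEM = 10.3000·√(1 − 0.6100) ≈ 6.4323
Standard error of the difference = 6.4323·√2 ≈ 9.0967
Smallest detectable difference = 1.96·9.0967 ≈ 17.8296

17.83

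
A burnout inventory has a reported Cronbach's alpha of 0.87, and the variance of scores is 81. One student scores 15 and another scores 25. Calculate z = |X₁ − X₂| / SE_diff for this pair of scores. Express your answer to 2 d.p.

σ = 81^(1/2) = 9.000
SEM = 9.000 * √(1 − 0.870) = 9.000 * √0.130 ≈ 9.000 * 0.361 ≈ 3.245
SE_diff = SEM * √2 ≈ 3.245 * 1.414 ≈ 4.589
z = |15 − 25| / 4.589 = 10 / 4.589 ≈ 2.179

2.18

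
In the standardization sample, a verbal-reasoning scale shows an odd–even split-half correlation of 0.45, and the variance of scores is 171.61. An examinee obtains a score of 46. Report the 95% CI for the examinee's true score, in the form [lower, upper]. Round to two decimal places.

SD = √171.61 ≈ 13.1000
r_full = 2·0.45 / (1 + 0.45) ≈ 0.6207
SEM = 13.1000×√(1 − 0.6207) ≈ 8.0681
Margin = 1.96 × 8.0681 ≈ 15.8134
95% CI: 46 ± 15.8134 = [30.1866, 61.8134]

[30.19, 61.81]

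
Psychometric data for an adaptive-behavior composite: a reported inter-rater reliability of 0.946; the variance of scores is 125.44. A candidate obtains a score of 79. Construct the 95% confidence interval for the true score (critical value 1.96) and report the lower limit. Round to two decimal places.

σ = 125.44^(1/2) = 11.2000
SEM = 11.2000*√(1 − 0.9460) ≈ 2.6026
Half-width = 1.96*2.6026 ≈ 5.1012
Lower bound: 79 − 5.1012 = 73.8988

73.90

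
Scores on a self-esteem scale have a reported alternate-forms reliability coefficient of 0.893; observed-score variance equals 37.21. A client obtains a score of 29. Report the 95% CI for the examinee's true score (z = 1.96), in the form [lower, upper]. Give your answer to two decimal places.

[25.09, 32.91]

SD = √37.21 ≈ 6.1000
SEM = 6.1000 * √(1 − 0.8930) = 6.1000 * √0.1070 ≈ 6.1000 * 0.3271 ≈ 1.9954
Margin = 1.96 * 1.9954 ≈ 3.9109
95% CI: 29 ± 3.9109 = [25.0891, 32.9109]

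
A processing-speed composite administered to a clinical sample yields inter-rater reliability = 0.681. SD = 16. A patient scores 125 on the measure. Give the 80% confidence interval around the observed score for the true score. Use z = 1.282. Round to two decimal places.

[113.41, 136.59]

SEM = 16.00000 * √(1 − 0.68100) = 16.00000 * √0.31900 ≈ 16.00000 * 0.56480 ≈ 9.03681
Half-width = 1.282*9.03681 ≈ 11.58520
CI = 125 ± 11.58520 → [113.41480, 136.58520]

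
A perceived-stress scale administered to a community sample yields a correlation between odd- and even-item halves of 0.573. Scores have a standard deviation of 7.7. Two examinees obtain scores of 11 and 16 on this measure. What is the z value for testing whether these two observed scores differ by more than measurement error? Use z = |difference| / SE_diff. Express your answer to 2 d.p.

0.88

Full-length reliability (Spearman-Brown) = 2(0.573)/(1+0.573) ≈ 0.7285
SEM = 7.7000*√(1 − 0.7285) ≈ 4.0118
SE_diff = SEM * √2 ≈ 4.0118 * 1.4142 ≈ 5.6736
z = 5 / 5.6736 ≈ 0.8813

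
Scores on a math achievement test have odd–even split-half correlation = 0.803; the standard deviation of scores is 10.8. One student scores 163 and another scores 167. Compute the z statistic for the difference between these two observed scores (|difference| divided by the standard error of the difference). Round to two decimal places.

Spearman-Brown: r = 2(0.803) / (1 + 0.803) = 1.6060 / 1.8030 ≈ 0.8907
The standard error of measurement is 10.8000·√(1 − 0.8907) ≈ 10.8000·0.3305 ≈ 3.5699.
SE_diff = √2 · SEM ≈ 5.0486
z = |163 − 167| / 5.0486 = 4 / 5.0486 ≈ 0.7923

0.79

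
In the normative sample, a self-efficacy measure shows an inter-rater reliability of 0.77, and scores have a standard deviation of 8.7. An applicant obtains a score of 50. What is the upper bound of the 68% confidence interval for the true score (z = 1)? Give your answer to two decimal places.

SEM = 8.700*√(1 − 0.770) ≈ 4.172
Margin = 1 * 4.172 ≈ 4.172
Upper bound: 50 + 4.172 = 54.172

54.17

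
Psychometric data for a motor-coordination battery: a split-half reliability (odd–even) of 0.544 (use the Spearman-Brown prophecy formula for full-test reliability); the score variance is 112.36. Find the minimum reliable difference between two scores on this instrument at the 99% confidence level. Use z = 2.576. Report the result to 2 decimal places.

20.99

SD = √112.36 ≈ 10.600
r_full = 2·0.544 / (1 + 0.544) ≈ 0.705
SEM = 10.600 × √(1 − 0.705) = 10.600 × √0.295 ≈ 10.600 × 0.543 ≈ 5.761
Standard error of the difference = 5.761·√2 ≈ 8.147
Minimum reliable difference = 2.576 × SE_diff ≈ 2.576 × 8.147 ≈ 20.986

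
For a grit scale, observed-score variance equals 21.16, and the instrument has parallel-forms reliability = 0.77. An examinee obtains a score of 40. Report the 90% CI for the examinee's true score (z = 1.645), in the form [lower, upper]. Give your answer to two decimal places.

SD = √21.16 = 4.6000
SEM = 4.6000·√(1 − 0.7700) ≈ 2.2061
Margin = 1.645 · 2.2061 ≈ 3.6290
90% CI: 40 ± 3.6290 = [36.3710, 43.6290]

[36.37, 43.63]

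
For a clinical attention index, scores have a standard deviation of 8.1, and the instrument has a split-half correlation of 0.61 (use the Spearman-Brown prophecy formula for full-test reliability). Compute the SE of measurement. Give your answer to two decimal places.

Full-length reliability (Spearman-Brown) = 2(0.61)/(1+0.61) ≃ 0.7578
SEM = 8.1000×√(1 − 0.7578) ≃ 3.9866

3.99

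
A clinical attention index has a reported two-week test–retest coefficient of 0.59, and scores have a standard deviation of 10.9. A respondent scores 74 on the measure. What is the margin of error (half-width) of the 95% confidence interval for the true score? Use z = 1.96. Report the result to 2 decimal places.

13.68

SEM = 10.90000*√(1 − 0.59000) ≈ 6.97941
Half-width = 1.96*6.97941 ≈ 13.67963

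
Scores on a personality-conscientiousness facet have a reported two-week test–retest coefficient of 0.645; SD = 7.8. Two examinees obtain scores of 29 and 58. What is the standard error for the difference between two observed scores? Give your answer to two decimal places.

6.57

The standard error of measurement is 7.800·√(1 − 0.645) ≈ 7.800·0.596 ≈ 4.647.
SE_diff = √2 · SEM ≈ 6.572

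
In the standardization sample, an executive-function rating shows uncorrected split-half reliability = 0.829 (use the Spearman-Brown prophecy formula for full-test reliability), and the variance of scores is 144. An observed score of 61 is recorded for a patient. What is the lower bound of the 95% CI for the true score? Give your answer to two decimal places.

53.81

σ = 144^(1/2) = 12.000
Spearman-Brown: r = 2(0.829) / (1 + 0.829) = 1.658 / 1.829 ≈ 0.907
SEM = 12.000 · √(1 − 0.907) = 12.000 · √0.093 ≈ 12.000 · 0.306 ≈ 3.669
1.96 · SEM ≈ 7.192
Lower limit = 61 − 7.192 ≈ 53.808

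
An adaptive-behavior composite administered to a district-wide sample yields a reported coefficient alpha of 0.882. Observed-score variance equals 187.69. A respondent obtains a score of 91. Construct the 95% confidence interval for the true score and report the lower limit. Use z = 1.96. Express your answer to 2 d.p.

SD = √187.69 ≈ 13.7000
The standard error of measurement is 13.7000·√(1 − 0.8820) ≈ 13.7000·0.3435 ≈ 4.7061.
1.96 · SEM ≈ 9.2240
Lower limit = 91 − 9.2240 ≈ 81.7760

81.78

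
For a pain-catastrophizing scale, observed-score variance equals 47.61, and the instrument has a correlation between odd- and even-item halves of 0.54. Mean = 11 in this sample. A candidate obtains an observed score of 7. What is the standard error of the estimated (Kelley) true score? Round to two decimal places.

3.16

σ = 47.61^(1/2) = 6.9000
Full-length reliability (Spearman-Brown) = 2(0.54)/(1+0.54) ≈ 0.7013
SE_est = 6.9000·√[r(1 − r)] ≈ 3.1581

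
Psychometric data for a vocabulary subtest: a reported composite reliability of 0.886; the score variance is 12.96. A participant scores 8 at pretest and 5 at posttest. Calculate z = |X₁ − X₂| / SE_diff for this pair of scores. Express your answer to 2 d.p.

1.75

σ = 12.96^(1/2) = 3.6000
The standard error of measurement is 3.6000·√(1 − 0.8860) ≈ 3.6000·0.3376 ≈ 1.2155.
SE_diff = √2 · SEM ≈ 1.7190
z = |8 − 5| / 1.7190 = 3 / 1.7190 ≈ 1.7452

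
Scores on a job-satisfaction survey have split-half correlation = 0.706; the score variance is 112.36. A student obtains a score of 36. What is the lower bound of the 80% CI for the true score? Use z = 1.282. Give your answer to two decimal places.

SD = √112.36 ≃ 10.600
Full-length reliability (Spearman-Brown) = 2(0.706)/(1+0.706) ≃ 0.828
SEM = 10.600 · √(1 − 0.828) = 10.600 · √0.172 ≃ 10.600 · 0.415 ≃ 4.400
Margin = 1.282 · 4.400 ≃ 5.641
Lower limit = 36 − 5.641 ≃ 30.359

30.36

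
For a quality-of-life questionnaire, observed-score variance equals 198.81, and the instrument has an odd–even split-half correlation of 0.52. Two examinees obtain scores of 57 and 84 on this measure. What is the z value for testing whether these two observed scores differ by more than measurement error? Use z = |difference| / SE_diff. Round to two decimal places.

SD = √198.81 = 14.100
r_full = 2·0.52 / (1 + 0.52) ≈ 0.684
SEM = 14.100 × √(1 − 0.684) = 14.100 × √0.316 ≈ 14.100 × 0.562 ≈ 7.924
Standard error of the difference = 7.924·√2 ≈ 11.206
z = |57 − 84| / 11.206 = 27 / 11.206 ≈ 2.410

2.41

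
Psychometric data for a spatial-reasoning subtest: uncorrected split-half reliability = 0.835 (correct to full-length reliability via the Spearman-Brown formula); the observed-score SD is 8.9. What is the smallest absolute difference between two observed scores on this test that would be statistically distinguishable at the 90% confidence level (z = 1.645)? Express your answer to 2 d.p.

6.21

r_full = 2·0.835 / (1 + 0.835) ≃ 0.910
The standard error of measurement is 8.900×√(1 − 0.910) ≃ 8.900×0.300 ≃ 2.669.
SE_diff = √2 × SEM ≃ 3.774
Smallest detectable difference = 1.645×3.774 ≃ 6.209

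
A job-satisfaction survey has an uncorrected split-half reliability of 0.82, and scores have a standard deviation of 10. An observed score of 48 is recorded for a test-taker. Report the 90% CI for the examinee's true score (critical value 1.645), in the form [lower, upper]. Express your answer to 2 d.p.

Spearman-Brown: r = 2(0.82) / (1 + 0.82) = 1.640 / 1.820 ≈ 0.901
SEM = 10.000 · √(1 − 0.901) = 10.000 · √0.099 ≈ 10.000 · 0.314 ≈ 3.145
Half-width = 1.645·3.145 ≈ 5.173
CI = 48 ± 5.173 → [42.827, 53.173]

[42.83, 53.17]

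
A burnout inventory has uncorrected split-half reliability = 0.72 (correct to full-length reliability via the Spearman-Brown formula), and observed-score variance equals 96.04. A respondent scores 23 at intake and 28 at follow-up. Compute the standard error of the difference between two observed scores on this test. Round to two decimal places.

SD = √96.04 = 9.8000
Full-length reliability (Spearman-Brown) = 2(0.72)/(1+0.72) ≈ 0.8372
SEM = 9.8000×√(1 − 0.8372) ≈ 3.9540
SE_diff = √2 × SEM ≈ 5.5919

5.59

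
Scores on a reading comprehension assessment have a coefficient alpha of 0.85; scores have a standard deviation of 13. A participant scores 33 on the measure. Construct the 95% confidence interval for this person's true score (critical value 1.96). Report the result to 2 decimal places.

SEM = 13.0000 · √(1 − 0.8500) = 13.0000 · √0.1500 ≃ 13.0000 · 0.3873 ≃ 5.0349
Half-width = 1.96·5.0349 ≃ 9.8684
Interval: (23.1316, 42.8684)

[23.13, 42.87]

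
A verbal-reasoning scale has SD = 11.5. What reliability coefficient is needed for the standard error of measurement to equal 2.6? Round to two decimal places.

Required reliability = 1 − (SEM/SD)² = 1 − 0.0511 ≈ 0.9489

0.95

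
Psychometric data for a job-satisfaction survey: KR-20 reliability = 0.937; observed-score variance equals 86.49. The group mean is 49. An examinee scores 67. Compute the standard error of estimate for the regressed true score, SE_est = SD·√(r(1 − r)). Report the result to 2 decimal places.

2.26

σ = 86.49^(1/2) = 9.3000
SE_est = 9.3000·√[r(1 − r)] ≃ 2.2596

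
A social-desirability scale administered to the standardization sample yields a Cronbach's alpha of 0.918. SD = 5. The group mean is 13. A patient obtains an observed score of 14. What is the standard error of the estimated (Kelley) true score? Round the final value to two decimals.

1.37

SE_est = 5.0000·√[r(1 − r)] ≈ 1.3718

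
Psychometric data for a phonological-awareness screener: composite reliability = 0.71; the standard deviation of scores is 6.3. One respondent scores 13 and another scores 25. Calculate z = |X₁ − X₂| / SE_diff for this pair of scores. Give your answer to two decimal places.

2.50

SEM = 6.300 * √(1 − 0.710) = 6.300 * √0.290 ≃ 6.300 * 0.539 ≃ 3.393
SE_diff = √2 * SEM ≃ 4.798
z = |13 − 25| / 4.798 = 12 / 4.798 ≃ 2.501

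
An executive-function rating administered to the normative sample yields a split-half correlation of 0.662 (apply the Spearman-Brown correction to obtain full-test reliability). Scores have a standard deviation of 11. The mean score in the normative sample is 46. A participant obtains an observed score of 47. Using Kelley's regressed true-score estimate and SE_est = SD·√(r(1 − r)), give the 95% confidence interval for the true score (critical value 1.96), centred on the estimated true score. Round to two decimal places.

r_full = 2·0.662 / (1 + 0.662) ≈ 0.7966
Estimated true score = 0.7966·47 + (1 − 0.7966)·46 ≈ 46.7966
SE_est = 11.0000·√(0.7966·0.2034) ≈ 4.4276
95% CI: 46.7966 ± 8.6780 ≈ (38.1186, 55.4746)

[38.12, 55.47]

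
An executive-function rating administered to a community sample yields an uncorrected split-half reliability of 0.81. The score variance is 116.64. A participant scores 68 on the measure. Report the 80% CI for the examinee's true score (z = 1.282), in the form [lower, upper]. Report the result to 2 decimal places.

SD = √116.64 ≃ 10.8000
Full-length reliability (Spearman-Brown) = 2(0.81)/(1+0.81) ≃ 0.8950
SEM = 10.8000 × √(1 − 0.8950) = 10.8000 × √0.1050 ≃ 10.8000 × 0.3240 ≃ 3.4991
Half-width = 1.282×3.4991 ≃ 4.4859
80% CI: 68 ± 4.4859 = [63.5141, 72.4859]

[63.51, 72.49]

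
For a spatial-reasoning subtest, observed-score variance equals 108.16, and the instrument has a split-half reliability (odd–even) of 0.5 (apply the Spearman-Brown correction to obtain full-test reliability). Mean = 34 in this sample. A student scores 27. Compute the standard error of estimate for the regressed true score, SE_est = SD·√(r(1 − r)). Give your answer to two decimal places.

σ = 108.16^(1/2) = 10.400
Full-length reliability (Spearman-Brown) = 2(0.5)/(1+0.5) ≃ 0.667
SE_est = 10.400×√(0.667×0.333) ≃ 4.903

4.90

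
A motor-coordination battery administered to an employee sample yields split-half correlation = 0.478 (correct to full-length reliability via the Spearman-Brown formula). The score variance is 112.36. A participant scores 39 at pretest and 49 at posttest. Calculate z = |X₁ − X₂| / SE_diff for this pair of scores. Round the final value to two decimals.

1.12

σ = 112.36^(1/2) = 10.600
Full-length reliability (Spearman-Brown) = 2(0.478)/(1+0.478) ≈ 0.647
The standard error of measurement is 10.600×√(1 − 0.647) ≈ 10.600×0.594 ≈ 6.299.
Standard error of the difference = 6.299·√2 ≈ 8.909
z = |39 − 49| / 8.909 = 10 / 8.909 ≈ 1.122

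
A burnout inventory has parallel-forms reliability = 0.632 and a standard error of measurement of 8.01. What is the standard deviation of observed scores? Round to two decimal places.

SD = 8.01 / √(1 − 0.632) ≃ 13.20409

13.20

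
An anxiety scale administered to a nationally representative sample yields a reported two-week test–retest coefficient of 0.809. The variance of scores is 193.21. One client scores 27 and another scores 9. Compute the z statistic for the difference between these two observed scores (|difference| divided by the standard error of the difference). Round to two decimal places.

2.10

σ = 193.21^(1/2) = 13.900
SEM = 13.900 * √(1 − 0.809) = 13.900 * √0.191 ≈ 13.900 * 0.437 ≈ 6.075
Standard error of the difference = 6.075·√2 ≈ 8.591
z = |27 − 9| / 8.591 = 18 / 8.591 ≈ 2.095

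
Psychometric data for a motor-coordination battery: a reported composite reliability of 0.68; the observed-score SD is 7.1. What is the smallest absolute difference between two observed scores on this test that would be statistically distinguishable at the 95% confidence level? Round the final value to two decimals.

The standard error of measurement is 7.100·√(1 − 0.680) ≃ 7.100·0.566 ≃ 4.016.
Standard error of the difference = 4.016·√2 ≃ 5.680
Minimum reliable difference = 1.96 · SE_diff ≃ 1.96 · 5.680 ≃ 11.133

11.13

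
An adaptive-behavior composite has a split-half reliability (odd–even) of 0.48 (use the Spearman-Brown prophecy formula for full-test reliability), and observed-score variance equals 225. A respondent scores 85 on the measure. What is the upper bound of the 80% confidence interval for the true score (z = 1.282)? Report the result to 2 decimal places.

96.40

SD = √225 ≈ 15.0000
r_full = 2·0.48 / (1 + 0.48) ≈ 0.6486
SEM = 15.0000·√(1 − 0.6486) ≈ 8.8912
1.282 · SEM ≈ 11.3986
Upper limit = 85 + 11.3986 ≈ 96.3986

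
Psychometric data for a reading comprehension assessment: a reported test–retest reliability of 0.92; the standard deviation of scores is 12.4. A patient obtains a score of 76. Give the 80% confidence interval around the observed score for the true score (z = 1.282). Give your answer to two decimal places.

[71.50, 80.50]

SEM = 12.40000×√(1 − 0.92000) ≃ 3.50725
1.282 × SEM ≃ 4.49629
80% CI: 76 ± 4.49629 = [71.50371, 80.49629]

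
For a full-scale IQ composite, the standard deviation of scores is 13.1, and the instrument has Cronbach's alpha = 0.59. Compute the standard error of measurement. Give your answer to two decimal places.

8.39

SEM = 13.1000 · √(1 − 0.5900) = 13.1000 · √0.4100 ≈ 13.1000 · 0.6403 ≈ 8.3881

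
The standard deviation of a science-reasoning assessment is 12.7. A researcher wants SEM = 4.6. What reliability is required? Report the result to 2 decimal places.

0.87

r = 1 − (4.6000/12.7)² ≈ 1 − 0.1312 ≈ 0.8688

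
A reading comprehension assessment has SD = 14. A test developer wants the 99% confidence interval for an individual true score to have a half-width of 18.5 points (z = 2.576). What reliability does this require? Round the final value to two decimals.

SEM needed = half-width / z = 18.5/2.576 ≈ 7.18168
Required reliability = 1 − (SEM/SD)² = 1 − 0.26315 ≈ 0.73685

0.74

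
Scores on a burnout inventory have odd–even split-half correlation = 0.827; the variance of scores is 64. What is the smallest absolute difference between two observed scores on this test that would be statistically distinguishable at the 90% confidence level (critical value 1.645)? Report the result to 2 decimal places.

σ = 64^(1/2) = 8.0000
r_full = 2·0.827 / (1 + 0.827) ≈ 0.9053
The standard error of measurement is 8.0000×√(1 − 0.9053) ≈ 8.0000×0.3077 ≈ 2.4617.
SE_diff = SEM × √2 ≈ 2.4617 × 1.4142 ≈ 3.4814
Minimum reliable difference = 1.645 × SE_diff ≈ 1.645 × 3.4814 ≈ 5.7270

5.73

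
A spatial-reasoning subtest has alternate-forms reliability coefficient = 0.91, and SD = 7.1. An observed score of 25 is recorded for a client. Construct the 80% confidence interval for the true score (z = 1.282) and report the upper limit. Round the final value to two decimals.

27.73

SEM = 7.1000·√(1 − 0.9100) ≃ 2.1300
Margin = 1.282 · 2.1300 ≃ 2.7307
Upper limit = 25 + 2.7307 ≃ 27.7307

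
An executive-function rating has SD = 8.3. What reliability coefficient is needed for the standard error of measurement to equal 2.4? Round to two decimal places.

0.92

r = 1 − (2.400/8.3)² ≈ 1 − 0.084 ≈ 0.916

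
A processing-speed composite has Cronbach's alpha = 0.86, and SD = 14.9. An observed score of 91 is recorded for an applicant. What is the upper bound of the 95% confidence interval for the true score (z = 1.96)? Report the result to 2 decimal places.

101.93

SEM = 14.900·√(1 − 0.860) ≈ 5.575
Margin = 1.96 · 5.575 ≈ 10.927
Upper bound: 91 + 10.927 = 101.927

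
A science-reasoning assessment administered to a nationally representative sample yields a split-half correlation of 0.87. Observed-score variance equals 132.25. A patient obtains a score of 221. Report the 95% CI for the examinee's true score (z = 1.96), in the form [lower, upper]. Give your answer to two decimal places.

σ = 132.25^(1/2) = 11.500
Spearman-Brown: r = 2(0.87) / (1 + 0.87) = 1.740 / 1.870 ≈ 0.930
SEM = 11.500 · √(1 − 0.930) = 11.500 · √0.070 ≈ 11.500 · 0.264 ≈ 3.032
Half-width = 1.96·3.032 ≈ 5.943
95% CI: 221 ± 5.943 = [215.057, 226.943]

[215.06, 226.94]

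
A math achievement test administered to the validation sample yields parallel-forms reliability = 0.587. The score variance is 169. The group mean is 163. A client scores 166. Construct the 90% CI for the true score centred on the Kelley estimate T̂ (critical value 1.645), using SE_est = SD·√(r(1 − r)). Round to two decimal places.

[154.23, 175.29]

SD = √169 ≈ 13.0000
T̂ = 0.5870(166) + 0.4130(163) ≈ 164.7610
SE_est = SD × √(r(1 − r)) = 13.0000 × √0.2424 ≈ 13.0000 × 0.4924 ≈ 6.4008
CI = 164.7610 ± 1.645 × 6.4008 → [154.2316, 175.2904]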